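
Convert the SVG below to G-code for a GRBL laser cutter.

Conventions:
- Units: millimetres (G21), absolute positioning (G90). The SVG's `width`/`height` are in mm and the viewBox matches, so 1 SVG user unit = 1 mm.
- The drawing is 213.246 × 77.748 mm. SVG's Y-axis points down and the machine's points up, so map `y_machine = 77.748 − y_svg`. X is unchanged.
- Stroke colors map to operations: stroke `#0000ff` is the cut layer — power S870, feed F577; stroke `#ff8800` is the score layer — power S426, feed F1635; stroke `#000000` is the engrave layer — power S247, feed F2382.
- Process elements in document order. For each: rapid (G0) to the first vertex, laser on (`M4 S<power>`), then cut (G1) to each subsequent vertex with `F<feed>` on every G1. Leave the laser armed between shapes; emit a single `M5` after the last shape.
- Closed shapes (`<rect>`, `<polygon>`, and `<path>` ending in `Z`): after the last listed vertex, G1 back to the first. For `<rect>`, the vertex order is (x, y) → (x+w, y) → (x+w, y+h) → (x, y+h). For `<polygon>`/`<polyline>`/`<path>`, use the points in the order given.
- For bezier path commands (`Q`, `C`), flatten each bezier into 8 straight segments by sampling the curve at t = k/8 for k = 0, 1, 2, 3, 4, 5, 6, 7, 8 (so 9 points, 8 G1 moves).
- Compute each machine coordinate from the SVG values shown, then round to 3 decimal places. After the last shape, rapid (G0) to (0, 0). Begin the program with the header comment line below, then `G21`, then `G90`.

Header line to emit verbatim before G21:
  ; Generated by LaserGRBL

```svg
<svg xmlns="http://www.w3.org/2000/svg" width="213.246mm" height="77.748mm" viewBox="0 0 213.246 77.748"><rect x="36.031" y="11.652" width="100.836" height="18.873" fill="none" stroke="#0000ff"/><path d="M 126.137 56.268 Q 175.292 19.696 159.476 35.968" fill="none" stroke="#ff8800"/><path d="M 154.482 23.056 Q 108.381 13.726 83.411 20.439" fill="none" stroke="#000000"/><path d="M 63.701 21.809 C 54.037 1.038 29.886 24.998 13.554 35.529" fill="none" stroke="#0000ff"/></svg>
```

1 u = 1 mm; y_m = 77.748 − y.

[1] `<rect>` rectangle, #0000ff→cut S870 F577: (36.031,66.096) → (136.867,66.096) → (136.867,47.223) → (36.031,47.223) → (36.031,66.096) (closed)

[2] `<path>` quadratic bezier, #ff8800→score S426 F1635: (126.137,21.480) → (137.411,29.797) → (146.654,36.463) → (153.867,41.478) → (159.049,44.841) → (162.201,46.553) → (163.323,46.613) → (162.415,45.022) → (159.476,41.780)

[3] `<path>` quadratic bezier, #000000→engrave S247 F2382: (154.482,54.692) → (143.287,56.774) → (132.752,58.354) → (122.878,59.433) → (113.664,60.011) → (105.110,60.088) → (97.217,59.663) → (89.984,58.737) → (83.411,57.309)

[4] `<path>` cubic bezier, #0000ff→cut S870 F577: (63.701,55.939) → (59.441,61.745) → (54.085,64.039) → (47.894,63.503) → (41.128,60.817) → (34.050,56.665) → (26.921,51.726) → (20.001,46.684) → (13.554,42.219)

; Generated by LaserGRBL
G21
G90
G0 X36.031 Y66.096
M4 S870
G1 X136.867 Y66.096 F577
G1 X136.867 Y47.223 F577
G1 X36.031 Y47.223 F577
G1 X36.031 Y66.096 F577
G0 X126.137 Y21.480
M4 S426
G1 X137.411 Y29.797 F1635
G1 X146.654 Y36.463 F1635
G1 X153.867 Y41.478 F1635
G1 X159.049 Y44.841 F1635
G1 X162.201 Y46.553 F1635
G1 X163.323 Y46.613 F1635
G1 X162.415 Y45.022 F1635
G1 X159.476 Y41.780 F1635
G0 X154.482 Y54.692
M4 S247
G1 X143.287 Y56.774 F2382
G1 X132.752 Y58.354 F2382
G1 X122.878 Y59.433 F2382
G1 X113.664 Y60.011 F2382
G1 X105.110 Y60.088 F2382
G1 X97.217 Y59.663 F2382
G1 X89.984 Y58.737 F2382
G1 X83.411 Y57.309 F2382
G0 X63.701 Y55.939
M4 S870
G1 X59.441 Y61.745 F577
G1 X54.085 Y64.039 F577
G1 X47.894 Y63.503 F577
G1 X41.128 Y60.817 F577
G1 X34.050 Y56.665 F577
G1 X26.921 Y51.726 F577
G1 X20.001 Y46.684 F577
G1 X13.554 Y42.219 F577
M5
G0 X0.000 Y0.000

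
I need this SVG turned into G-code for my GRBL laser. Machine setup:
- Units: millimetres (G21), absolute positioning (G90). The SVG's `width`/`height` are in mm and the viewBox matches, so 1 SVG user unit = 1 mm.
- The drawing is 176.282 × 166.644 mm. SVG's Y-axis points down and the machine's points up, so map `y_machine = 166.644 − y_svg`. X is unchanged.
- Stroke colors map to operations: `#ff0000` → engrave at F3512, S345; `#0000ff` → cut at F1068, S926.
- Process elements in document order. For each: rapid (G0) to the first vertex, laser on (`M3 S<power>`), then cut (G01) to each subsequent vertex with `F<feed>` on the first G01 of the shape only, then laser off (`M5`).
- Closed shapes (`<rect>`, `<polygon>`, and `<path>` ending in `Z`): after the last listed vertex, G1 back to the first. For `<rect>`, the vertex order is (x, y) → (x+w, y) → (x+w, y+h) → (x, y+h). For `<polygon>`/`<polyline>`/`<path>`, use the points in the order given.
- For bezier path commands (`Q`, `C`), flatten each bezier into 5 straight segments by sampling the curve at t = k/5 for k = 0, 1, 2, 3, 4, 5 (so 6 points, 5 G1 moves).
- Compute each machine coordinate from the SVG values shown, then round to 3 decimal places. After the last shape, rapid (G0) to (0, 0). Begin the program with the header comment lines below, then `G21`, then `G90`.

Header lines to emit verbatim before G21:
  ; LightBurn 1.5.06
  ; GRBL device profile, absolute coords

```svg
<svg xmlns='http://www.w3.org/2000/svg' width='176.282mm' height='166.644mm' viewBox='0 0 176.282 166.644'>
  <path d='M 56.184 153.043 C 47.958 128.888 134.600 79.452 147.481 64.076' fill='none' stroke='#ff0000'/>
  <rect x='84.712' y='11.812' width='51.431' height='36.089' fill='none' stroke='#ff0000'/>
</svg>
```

; LightBurn 1.5.06
; GRBL device profile, absolute coords
G21
G90
G0 X56.184 Y13.601
M3 S345
G01 X61.284 Y30.653 F3512
G01 X81.057 Y50.924
G01 X107.411 Y71.566
G01 X132.250 Y89.730
G01 X147.481 Y102.568
M5
G0 X84.712 Y154.832
M3 S345
G01 X136.143 Y154.832 F3512
G01 X136.143 Y118.743
G01 X84.712 Y118.743
G01 X84.712 Y154.832
M5
G0 X0.000 Y0.000

1 u = 1 mm; y_m = 166.644 − y.

[1] `<path>` cubic bezier, #ff0000→engrave S345 F3512: (56.184,13.601) → (61.284,30.653) → (81.057,50.924) → (107.411,71.566) → (132.250,89.730) → (147.481,102.568)

[2] `<rect>` rectangle, #ff0000→engrave S345 F3512: (84.712,154.832) → (136.143,154.832) → (136.143,118.743) → (84.712,118.743) → (84.712,154.832) (closed)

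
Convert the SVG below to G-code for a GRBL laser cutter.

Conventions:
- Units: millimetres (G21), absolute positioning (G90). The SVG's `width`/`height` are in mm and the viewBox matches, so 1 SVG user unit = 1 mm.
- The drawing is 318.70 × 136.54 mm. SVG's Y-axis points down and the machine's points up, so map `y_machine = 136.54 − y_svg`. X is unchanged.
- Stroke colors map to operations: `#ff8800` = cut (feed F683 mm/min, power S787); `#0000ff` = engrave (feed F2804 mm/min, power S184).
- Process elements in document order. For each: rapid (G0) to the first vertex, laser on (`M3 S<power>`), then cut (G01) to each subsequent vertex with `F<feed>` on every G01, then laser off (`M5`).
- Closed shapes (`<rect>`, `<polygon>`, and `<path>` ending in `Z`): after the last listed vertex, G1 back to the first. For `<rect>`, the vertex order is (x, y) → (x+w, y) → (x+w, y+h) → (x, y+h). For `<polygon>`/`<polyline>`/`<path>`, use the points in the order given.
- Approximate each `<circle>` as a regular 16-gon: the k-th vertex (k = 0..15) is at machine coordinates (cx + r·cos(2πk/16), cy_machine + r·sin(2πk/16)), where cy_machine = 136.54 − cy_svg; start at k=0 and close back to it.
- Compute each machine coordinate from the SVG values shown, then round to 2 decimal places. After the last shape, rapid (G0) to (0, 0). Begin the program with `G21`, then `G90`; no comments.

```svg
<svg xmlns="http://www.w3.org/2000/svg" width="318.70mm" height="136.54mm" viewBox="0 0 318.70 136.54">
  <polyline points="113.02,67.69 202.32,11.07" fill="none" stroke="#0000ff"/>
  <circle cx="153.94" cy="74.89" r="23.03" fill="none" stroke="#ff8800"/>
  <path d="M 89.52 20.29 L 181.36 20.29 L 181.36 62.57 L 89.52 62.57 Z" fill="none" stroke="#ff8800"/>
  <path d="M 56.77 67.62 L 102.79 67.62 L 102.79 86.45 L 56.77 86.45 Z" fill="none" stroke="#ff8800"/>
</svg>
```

viewBox `0 0 318.70 136.54` with mm width/height → 1 unit = 1 mm. Flip: y_m = 136.54 − y_svg.

**Shape 1** — `<polyline>` line segment, stroke `#0000ff` → engrave (S184, F2804). Machine vertices: (113.02,68.85) → (202.32,125.47). Open path.

**Shape 2** — `<circle>` circle, stroke `#ff8800` → cut (S787, F683). Machine vertices: (176.97,61.65) → (175.22,70.46) → (170.22,77.93) → (162.75,82.93) → (153.94,84.68) → (145.13,82.93) → (137.66,77.93) → (132.66,70.46) → (130.91,61.65) → (132.66,52.84) → (137.66,45.37) → (145.13,40.37) → (153.94,38.62) → (162.75,40.37) → (170.22,45.37) → (175.22,52.84) → (176.97,61.65). Closed: final G1 returns to the first vertex.

**Shape 3** — `<path>` rectangle, stroke `#ff8800` → cut (S787, F683). Machine vertices: (89.52,116.25) → (181.36,116.25) → (181.36,73.97) → (89.52,73.97) → (89.52,116.25). Closed: final G1 returns to the first vertex.

**Shape 4** — `<path>` rectangle, stroke `#ff8800` → cut (S787, F683). Machine vertices: (56.77,68.92) → (102.79,68.92) → (102.79,50.09) → (56.77,50.09) → (56.77,68.92). Closed: final G1 returns to the first vertex.

G21
G90
G0 X113.02 Y68.85
M3 S184
G01 X202.32 Y125.47 F2804
M5
G0 X176.97 Y61.65
M3 S787
G01 X175.22 Y70.46 F683
G01 X170.22 Y77.93 F683
G01 X162.75 Y82.93 F683
G01 X153.94 Y84.68 F683
G01 X145.13 Y82.93 F683
G01 X137.66 Y77.93 F683
G01 X132.66 Y70.46 F683
G01 X130.91 Y61.65 F683
G01 X132.66 Y52.84 F683
G01 X137.66 Y45.37 F683
G01 X145.13 Y40.37 F683
G01 X153.94 Y38.62 F683
G01 X162.75 Y40.37 F683
G01 X170.22 Y45.37 F683
G01 X175.22 Y52.84 F683
G01 X176.97 Y61.65 F683
M5
G0 X89.52 Y116.25
M3 S787
G01 X181.36 Y116.25 F683
G01 X181.36 Y73.97 F683
G01 X89.52 Y73.97 F683
G01 X89.52 Y116.25 F683
M5
G0 X56.77 Y68.92
M3 S787
G01 X102.79 Y68.92 F683
G01 X102.79 Y50.09 F683
G01 X56.77 Y50.09 F683
G01 X56.77 Y68.92 F683
M5
G0 X0.00 Y0.00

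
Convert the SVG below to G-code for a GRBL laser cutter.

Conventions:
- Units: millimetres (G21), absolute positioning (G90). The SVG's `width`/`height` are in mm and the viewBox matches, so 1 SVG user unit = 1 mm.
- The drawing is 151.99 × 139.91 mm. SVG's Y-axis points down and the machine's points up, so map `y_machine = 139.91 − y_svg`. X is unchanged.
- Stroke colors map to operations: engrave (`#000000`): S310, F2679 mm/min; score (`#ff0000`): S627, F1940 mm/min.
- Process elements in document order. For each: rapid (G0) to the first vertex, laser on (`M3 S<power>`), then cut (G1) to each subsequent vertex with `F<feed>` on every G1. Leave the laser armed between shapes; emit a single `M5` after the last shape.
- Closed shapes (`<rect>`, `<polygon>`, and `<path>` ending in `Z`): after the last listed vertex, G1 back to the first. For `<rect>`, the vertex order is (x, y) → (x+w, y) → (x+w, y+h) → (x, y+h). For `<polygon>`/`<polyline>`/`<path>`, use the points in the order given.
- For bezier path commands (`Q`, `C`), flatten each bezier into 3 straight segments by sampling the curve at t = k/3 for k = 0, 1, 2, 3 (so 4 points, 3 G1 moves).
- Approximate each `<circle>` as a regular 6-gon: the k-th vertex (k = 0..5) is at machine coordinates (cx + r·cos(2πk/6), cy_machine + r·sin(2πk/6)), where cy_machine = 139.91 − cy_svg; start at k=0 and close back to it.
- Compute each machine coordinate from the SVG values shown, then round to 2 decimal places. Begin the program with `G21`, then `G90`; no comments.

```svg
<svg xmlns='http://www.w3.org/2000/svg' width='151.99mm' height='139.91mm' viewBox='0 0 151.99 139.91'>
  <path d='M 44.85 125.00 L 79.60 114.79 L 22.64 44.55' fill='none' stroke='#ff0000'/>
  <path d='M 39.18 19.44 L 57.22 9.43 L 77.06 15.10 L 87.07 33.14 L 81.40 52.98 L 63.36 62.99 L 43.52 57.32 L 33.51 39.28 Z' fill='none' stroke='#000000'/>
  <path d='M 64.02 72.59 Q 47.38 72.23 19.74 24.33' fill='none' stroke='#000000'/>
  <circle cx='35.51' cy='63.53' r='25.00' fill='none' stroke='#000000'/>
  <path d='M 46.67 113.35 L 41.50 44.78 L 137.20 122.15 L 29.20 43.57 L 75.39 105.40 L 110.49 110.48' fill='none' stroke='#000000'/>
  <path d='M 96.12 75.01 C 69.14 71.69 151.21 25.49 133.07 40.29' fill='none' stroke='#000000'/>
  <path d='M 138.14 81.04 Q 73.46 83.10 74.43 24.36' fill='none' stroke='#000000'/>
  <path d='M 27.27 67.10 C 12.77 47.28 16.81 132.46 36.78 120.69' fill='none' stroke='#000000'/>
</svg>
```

G21
G90
G0 X44.85 Y14.91
M3 S627
G1 X79.60 Y25.12 F1940
G1 X22.64 Y95.36 F1940
G0 X39.18 Y120.47
M3 S310
G1 X57.22 Y130.48 F2679
G1 X77.06 Y124.81 F2679
G1 X87.07 Y106.77 F2679
G1 X81.40 Y86.93 F2679
G1 X63.36 Y76.92 F2679
G1 X43.52 Y82.59 F2679
G1 X33.51 Y100.63 F2679
G1 X39.18 Y120.47 F2679
G0 X64.02 Y67.32
M3 S310
G1 X51.70 Y72.84 F2679
G1 X36.94 Y88.93 F2679
G1 X19.74 Y115.58 F2679
G0 X60.51 Y76.38
M3 S310
G1 X48.01 Y98.03 F2679
G1 X23.01 Y98.03 F2679
G1 X10.51 Y76.38 F2679
G1 X23.01 Y54.73 F2679
G1 X48.01 Y54.73 F2679
G1 X60.51 Y76.38 F2679
G0 X46.67 Y26.56
M3 S310
G1 X41.50 Y95.13 F2679
G1 X137.20 Y17.76 F2679
G1 X29.20 Y96.34 F2679
G1 X75.39 Y34.51 F2679
G1 X110.49 Y29.43 F2679
G0 X96.12 Y64.90
M3 S310
G1 X97.74 Y78.67 F2679
G1 X125.56 Y97.93 F2679
G1 X133.07 Y99.62 F2679
G0 X138.14 Y58.87
M3 S310
G1 X102.31 Y64.25 F2679
G1 X81.08 Y83.15 F2679
G1 X74.43 Y115.55 F2679
G0 X27.27 Y72.81
M3 S310
G1 X18.85 Y65.11 F2679
G1 X22.22 Y32.29 F2679
G1 X36.78 Y19.22 F2679
M5

Since the viewBox matches the mm dimensions, user units are millimetres directly. The only transform is the Y-flip y_m = 139.91 − y_svg.

Shape 1 is a open polyline drawn with `<path>`. Its stroke #ff0000 means score at S627, F1940. After flipping Y the toolpath is (44.85,14.91) → (79.60,25.12) → (22.64,95.36).

Shape 2 is a regular polygon drawn with `<path>`. Its stroke #000000 means engrave at S310, F2679. After flipping Y the toolpath is (39.18,120.47) → (57.22,130.48) → (77.06,124.81) → (87.07,106.77) → (81.40,86.93) → (63.36,76.92) → (43.52,82.59) → (33.51,100.63) → (39.18,120.47), returning to the start.

Shape 3 is a quadratic bezier drawn with `<path>`. Its stroke #000000 means engrave at S310, F2679. After flipping Y the toolpath is (64.02,67.32) → (51.70,72.84) → (36.94,88.93) → (19.74,115.58).

Shape 4 is a circle drawn with `<circle>`. Its stroke #000000 means engrave at S310, F2679. After flipping Y the toolpath is (60.51,76.38) → (48.01,98.03) → (23.01,98.03) → (10.51,76.38) → (23.01,54.73) → (48.01,54.73) → (60.51,76.38), returning to the start.

Shape 5 is a open polyline drawn with `<path>`. Its stroke #000000 means engrave at S310, F2679. After flipping Y the toolpath is (46.67,26.56) → (41.50,95.13) → (137.20,17.76) → (29.20,96.34) → (75.39,34.51) → (110.49,29.43).

Shape 6 is a cubic bezier drawn with `<path>`. Its stroke #000000 means engrave at S310, F2679. After flipping Y the toolpath is (96.12,64.90) → (97.74,78.67) → (125.56,97.93) → (133.07,99.62).

Shape 7 is a quadratic bezier drawn with `<path>`. Its stroke #000000 means engrave at S310, F2679. After flipping Y the toolpath is (138.14,58.87) → (102.31,64.25) → (81.08,83.15) → (74.43,115.55).

Shape 8 is a cubic bezier drawn with `<path>`. Its stroke #000000 means engrave at S310, F2679. After flipping Y the toolpath is (27.27,72.81) → (18.85,65.11) → (22.22,32.29) → (36.78,19.22).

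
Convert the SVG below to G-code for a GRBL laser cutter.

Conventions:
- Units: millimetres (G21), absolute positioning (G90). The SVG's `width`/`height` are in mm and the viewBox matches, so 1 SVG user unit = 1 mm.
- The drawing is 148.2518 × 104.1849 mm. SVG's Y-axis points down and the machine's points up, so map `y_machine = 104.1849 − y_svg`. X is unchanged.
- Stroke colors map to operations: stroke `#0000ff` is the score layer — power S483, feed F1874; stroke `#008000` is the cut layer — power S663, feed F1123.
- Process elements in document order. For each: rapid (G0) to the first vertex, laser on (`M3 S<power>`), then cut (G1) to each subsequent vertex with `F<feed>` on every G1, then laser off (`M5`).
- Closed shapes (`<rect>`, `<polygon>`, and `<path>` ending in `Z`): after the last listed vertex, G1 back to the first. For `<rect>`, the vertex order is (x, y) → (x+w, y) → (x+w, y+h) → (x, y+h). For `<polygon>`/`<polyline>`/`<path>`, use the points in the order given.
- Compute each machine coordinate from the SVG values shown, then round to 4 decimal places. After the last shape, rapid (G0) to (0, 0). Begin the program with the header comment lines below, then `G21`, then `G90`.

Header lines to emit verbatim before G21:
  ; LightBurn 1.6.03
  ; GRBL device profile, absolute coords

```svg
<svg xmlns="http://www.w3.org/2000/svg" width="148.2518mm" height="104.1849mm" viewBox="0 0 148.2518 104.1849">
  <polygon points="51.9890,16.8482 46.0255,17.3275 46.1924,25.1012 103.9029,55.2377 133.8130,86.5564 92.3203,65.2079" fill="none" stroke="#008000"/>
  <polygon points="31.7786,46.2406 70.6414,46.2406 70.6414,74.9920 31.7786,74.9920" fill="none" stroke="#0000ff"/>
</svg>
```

; LightBurn 1.6.03
; GRBL device profile, absolute coords
G21
G90
G0 X51.9890 Y87.3367
M3 S663
G1 X46.0255 Y86.8574 F1123
G1 X46.1924 Y79.0837 F1123
G1 X103.9029 Y48.9472 F1123
G1 X133.8130 Y17.6285 F1123
G1 X92.3203 Y38.9770 F1123
G1 X51.9890 Y87.3367 F1123
M5
G0 X31.7786 Y57.9443
M3 S483
G1 X70.6414 Y57.9443 F1874
G1 X70.6414 Y29.1929 F1874
G1 X31.7786 Y29.1929 F1874
G1 X31.7786 Y57.9443 F1874
M5
G0 X0.0000 Y0.0000

viewBox `0 0 148.2518 104.1849` with mm width/height → 1 unit = 1 mm. Flip: y_m = 104.1849 − y_svg.

**Shape 1** — `<polygon>` closed polygon, stroke `#008000` → cut (S663, F1123). Machine vertices: (51.9890,87.3367) → (46.0255,86.8574) → (46.1924,79.0837) → (103.9029,48.9472) → (133.8130,17.6285) → (92.3203,38.9770) → (51.9890,87.3367). Closed: final G1 returns to the first vertex.

**Shape 2** — `<polygon>` rectangle, stroke `#0000ff` → score (S483, F1874). Machine vertices: (31.7786,57.9443) → (70.6414,57.9443) → (70.6414,29.1929) → (31.7786,29.1929) → (31.7786,57.9443). Closed: final G1 returns to the first vertex.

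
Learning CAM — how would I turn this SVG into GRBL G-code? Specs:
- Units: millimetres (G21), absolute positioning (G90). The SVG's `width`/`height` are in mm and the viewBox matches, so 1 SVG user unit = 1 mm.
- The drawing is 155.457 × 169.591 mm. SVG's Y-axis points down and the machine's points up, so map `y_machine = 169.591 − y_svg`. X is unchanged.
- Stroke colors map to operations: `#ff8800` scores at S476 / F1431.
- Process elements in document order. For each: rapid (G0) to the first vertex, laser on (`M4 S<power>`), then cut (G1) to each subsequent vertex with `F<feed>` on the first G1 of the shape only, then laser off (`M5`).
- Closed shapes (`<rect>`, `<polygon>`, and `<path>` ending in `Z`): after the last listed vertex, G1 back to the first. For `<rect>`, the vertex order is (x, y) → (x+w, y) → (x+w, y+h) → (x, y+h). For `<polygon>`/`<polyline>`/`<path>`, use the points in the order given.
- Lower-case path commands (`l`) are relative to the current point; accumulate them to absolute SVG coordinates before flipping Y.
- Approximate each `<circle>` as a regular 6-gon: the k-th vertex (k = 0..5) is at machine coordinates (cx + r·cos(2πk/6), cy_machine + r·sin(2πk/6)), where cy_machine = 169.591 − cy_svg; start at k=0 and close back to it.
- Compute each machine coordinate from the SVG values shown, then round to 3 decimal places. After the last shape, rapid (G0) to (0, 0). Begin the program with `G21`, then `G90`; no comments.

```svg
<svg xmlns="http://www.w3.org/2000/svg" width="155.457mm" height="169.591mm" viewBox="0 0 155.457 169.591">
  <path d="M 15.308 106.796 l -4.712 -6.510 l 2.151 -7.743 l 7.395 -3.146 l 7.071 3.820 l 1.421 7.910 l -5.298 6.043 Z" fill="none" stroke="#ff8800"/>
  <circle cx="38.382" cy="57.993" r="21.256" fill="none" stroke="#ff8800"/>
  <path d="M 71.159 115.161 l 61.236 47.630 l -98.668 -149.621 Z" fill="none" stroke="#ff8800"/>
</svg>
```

Since the viewBox matches the mm dimensions, user units are millimetres directly. The only transform is the Y-flip y_m = 169.591 − y_svg.

Shape 1 is a regular polygon drawn with `<path>`. Its stroke #ff8800 means score at S476, F1431. After flipping Y the toolpath is (15.308,62.795) → (10.596,69.305) → (12.747,77.048) → (20.142,80.194) → (27.213,76.374) → (28.634,68.464) → (23.336,62.421) → (15.308,62.795), returning to the start.

Shape 2 is a circle drawn with `<circle>`. Its stroke #ff8800 means score at S476, F1431. After flipping Y the toolpath is (59.638,111.598) → (49.010,130.006) → (27.754,130.006) → (17.126,111.598) → (27.754,93.190) → (49.010,93.190) → (59.638,111.598), returning to the start.

Shape 3 is a closed polygon drawn with `<path>`. Its stroke #ff8800 means score at S476, F1431. After flipping Y the toolpath is (71.159,54.430) → (132.395,6.800) → (33.727,156.421) → (71.159,54.430), returning to the start.

G21
G90
G0 X15.308 Y62.795
M4 S476
G1 X10.596 Y69.305 F1431
G1 X12.747 Y77.048
G1 X20.142 Y80.194
G1 X27.213 Y76.374
G1 X28.634 Y68.464
G1 X23.336 Y62.421
G1 X15.308 Y62.795
M5
G0 X59.638 Y111.598
M4 S476
G1 X49.010 Y130.006 F1431
G1 X27.754 Y130.006
G1 X17.126 Y111.598
G1 X27.754 Y93.190
G1 X49.010 Y93.190
G1 X59.638 Y111.598
M5
G0 X71.159 Y54.430
M4 S476
G1 X132.395 Y6.800 F1431
G1 X33.727 Y156.421
G1 X71.159 Y54.430
M5
G0 X0.000 Y0.000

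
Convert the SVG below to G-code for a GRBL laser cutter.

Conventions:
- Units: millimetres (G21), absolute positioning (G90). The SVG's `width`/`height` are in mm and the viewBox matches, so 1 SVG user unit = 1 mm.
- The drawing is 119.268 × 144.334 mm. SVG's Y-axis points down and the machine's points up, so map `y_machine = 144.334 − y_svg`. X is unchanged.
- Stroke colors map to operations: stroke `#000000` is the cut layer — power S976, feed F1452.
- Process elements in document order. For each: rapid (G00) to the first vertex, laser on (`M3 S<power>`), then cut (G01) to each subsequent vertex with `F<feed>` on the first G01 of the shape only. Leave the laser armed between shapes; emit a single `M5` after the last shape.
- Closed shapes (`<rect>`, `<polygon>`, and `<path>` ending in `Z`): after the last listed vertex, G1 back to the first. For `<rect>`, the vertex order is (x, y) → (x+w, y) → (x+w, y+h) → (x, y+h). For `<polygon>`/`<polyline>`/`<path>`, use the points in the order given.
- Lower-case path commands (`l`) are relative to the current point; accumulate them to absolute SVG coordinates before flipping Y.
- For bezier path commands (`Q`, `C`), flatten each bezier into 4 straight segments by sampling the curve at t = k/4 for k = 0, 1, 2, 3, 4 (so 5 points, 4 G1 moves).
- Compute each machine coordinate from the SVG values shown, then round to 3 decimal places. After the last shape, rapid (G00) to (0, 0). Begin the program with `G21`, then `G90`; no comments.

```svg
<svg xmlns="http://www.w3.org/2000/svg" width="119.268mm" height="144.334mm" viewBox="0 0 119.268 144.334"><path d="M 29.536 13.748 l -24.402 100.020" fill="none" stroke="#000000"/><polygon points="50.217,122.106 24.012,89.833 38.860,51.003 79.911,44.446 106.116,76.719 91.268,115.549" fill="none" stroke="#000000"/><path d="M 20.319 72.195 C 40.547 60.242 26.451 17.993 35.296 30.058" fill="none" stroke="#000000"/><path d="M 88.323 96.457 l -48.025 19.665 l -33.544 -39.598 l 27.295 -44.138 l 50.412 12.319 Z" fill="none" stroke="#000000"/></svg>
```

G21
G90
G00 X29.536 Y130.586
M3 S976
G01 X5.134 Y30.566 F1452
G00 X50.217 Y22.228
M3 S976
G01 X24.012 Y54.501 F1452
G01 X38.860 Y93.331
G01 X79.911 Y99.888
G01 X106.116 Y67.615
G01 X91.268 Y28.785
G01 X50.217 Y22.228
G00 X20.319 Y72.139
M3 S976
G01 X29.949 Y85.462 F1452
G01 X32.076 Y102.214
G01 X32.069 Y114.463
G01 X35.296 Y114.276
G00 X88.323 Y47.877
M3 S976
G01 X40.298 Y28.212 F1452
G01 X6.754 Y67.810
G01 X34.049 Y111.948
G01 X84.461 Y99.629
G01 X88.323 Y47.877
M5
G00 X0.000 Y0.000

1 u = 1 mm; y_m = 144.334 − y.

[1] `<path>` line segment, #000000→cut S976 F1452: (29.536,130.586) → (5.134,30.566)

[2] `<polygon>` regular polygon, #000000→cut S976 F1452: (50.217,22.228) → (24.012,54.501) → (38.860,93.331) → (79.911,99.888) → (106.116,67.615) → (91.268,28.785) → (50.217,22.228) (closed)

[3] `<path>` cubic bezier, #000000→cut S976 F1452: (20.319,72.139) → (29.949,85.462) → (32.076,102.214) → (32.069,114.463) → (35.296,114.276)

[4] `<path>` regular polygon, #000000→cut S976 F1452: (88.323,47.877) → (40.298,28.212) → (6.754,67.810) → (34.049,111.948) → (84.461,99.629) → (88.323,47.877) (closed)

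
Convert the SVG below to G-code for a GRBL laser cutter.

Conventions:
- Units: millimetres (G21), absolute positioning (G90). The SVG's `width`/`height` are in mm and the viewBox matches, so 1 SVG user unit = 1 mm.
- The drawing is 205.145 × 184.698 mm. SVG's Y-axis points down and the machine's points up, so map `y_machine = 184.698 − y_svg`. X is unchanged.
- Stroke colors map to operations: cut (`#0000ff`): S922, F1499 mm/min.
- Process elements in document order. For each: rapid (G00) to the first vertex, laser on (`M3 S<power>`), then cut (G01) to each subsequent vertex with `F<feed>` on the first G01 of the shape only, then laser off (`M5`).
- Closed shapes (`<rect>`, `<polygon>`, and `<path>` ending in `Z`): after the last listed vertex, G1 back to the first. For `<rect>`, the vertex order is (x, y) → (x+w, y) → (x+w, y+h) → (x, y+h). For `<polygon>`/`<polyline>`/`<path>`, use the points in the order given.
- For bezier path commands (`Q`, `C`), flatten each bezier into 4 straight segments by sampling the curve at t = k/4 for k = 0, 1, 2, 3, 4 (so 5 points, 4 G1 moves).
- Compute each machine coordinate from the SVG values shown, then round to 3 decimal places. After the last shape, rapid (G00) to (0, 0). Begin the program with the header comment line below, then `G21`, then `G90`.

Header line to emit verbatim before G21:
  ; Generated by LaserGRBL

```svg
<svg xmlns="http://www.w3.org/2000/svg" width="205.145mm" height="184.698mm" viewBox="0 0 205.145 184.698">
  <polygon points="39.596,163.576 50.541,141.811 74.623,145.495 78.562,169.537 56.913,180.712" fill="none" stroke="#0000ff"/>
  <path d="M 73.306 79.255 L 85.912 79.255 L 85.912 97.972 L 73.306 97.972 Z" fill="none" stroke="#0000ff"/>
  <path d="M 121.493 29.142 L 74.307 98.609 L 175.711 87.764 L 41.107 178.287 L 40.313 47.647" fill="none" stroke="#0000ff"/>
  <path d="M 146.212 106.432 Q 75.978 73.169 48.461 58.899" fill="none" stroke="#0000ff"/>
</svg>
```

Since the viewBox matches the mm dimensions, user units are millimetres directly. The only transform is the Y-flip y_m = 184.698 − y_svg.

Shape 1 is a regular polygon drawn with `<polygon>`. Its stroke #0000ff means cut at S922, F1499. After flipping Y the toolpath is (39.596,21.122) → (50.541,42.887) → (74.623,39.203) → (78.562,15.161) → (56.913,3.986) → (39.596,21.122), returning to the start.

Shape 2 is a rectangle drawn with `<path>`. Its stroke #0000ff means cut at S922, F1499. After flipping Y the toolpath is (73.306,105.443) → (85.912,105.443) → (85.912,86.726) → (73.306,86.726) → (73.306,105.443), returning to the start.

Shape 3 is a open polyline drawn with `<path>`. Its stroke #0000ff means cut at S922, F1499. After flipping Y the toolpath is (121.493,155.556) → (74.307,86.089) → (175.711,96.934) → (41.107,6.411) → (40.313,137.051).

Shape 4 is a quadratic bezier drawn with `<path>`. Its stroke #0000ff means cut at S922, F1499. After flipping Y the toolpath is (146.212,78.266) → (113.765,93.710) → (86.657,106.781) → (64.889,117.477) → (48.461,125.799).

; Generated by LaserGRBL
G21
G90
G00 X39.596 Y21.122
M3 S922
G01 X50.541 Y42.887 F1499
G01 X74.623 Y39.203
G01 X78.562 Y15.161
G01 X56.913 Y3.986
G01 X39.596 Y21.122
M5
G00 X73.306 Y105.443
M3 S922
G01 X85.912 Y105.443 F1499
G01 X85.912 Y86.726
G01 X73.306 Y86.726
G01 X73.306 Y105.443
M5
G00 X121.493 Y155.556
M3 S922
G01 X74.307 Y86.089 F1499
G01 X175.711 Y96.934
G01 X41.107 Y6.411
G01 X40.313 Y137.051
M5
G00 X146.212 Y78.266
M3 S922
G01 X113.765 Y93.710 F1499
G01 X86.657 Y106.781
G01 X64.889 Y117.477
G01 X48.461 Y125.799
M5
G00 X0.000 Y0.000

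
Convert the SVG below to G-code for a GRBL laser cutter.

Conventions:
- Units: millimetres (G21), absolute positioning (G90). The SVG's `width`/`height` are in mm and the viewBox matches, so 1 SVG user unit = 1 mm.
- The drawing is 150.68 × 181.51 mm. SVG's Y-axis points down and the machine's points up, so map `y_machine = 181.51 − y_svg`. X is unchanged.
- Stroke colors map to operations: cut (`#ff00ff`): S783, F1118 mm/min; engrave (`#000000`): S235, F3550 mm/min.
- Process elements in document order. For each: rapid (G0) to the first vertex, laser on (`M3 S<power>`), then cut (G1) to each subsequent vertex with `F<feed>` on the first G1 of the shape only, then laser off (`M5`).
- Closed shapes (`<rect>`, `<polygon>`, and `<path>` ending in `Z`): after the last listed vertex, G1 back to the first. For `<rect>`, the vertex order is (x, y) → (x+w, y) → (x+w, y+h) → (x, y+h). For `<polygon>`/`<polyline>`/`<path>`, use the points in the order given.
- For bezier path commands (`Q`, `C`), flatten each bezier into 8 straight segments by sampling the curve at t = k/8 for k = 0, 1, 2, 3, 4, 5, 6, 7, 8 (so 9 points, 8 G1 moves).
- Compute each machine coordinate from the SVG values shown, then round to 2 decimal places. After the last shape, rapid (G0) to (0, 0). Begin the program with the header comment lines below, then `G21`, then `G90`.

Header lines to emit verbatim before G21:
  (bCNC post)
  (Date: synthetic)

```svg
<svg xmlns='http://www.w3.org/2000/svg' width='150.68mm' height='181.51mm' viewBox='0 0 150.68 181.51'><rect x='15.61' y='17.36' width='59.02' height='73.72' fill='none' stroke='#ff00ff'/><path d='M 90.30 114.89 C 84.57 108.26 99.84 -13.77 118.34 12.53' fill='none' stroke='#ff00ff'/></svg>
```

(bCNC post)
(Date: synthetic)
G21
G90
G0 X15.61 Y164.15
M3 S783
G1 X74.63 Y164.15 F1118
G1 X74.63 Y90.43
G1 X15.61 Y90.43
G1 X15.61 Y164.15
M5
G0 X90.30 Y66.62
M3 S783
G1 X89.10 Y74.00 F1118
G1 X89.66 Y89.11
G1 X91.78 Y108.86
G1 X95.23 Y130.15
G1 X99.83 Y149.90
G1 X105.35 Y165.01
G1 X111.59 Y172.40
G1 X118.34 Y168.98
M5
G0 X0.00 Y0.00

viewBox `0 0 150.68 181.51` with mm width/height → 1 unit = 1 mm. Flip: y_m = 181.51 − y_svg.

**Shape 1** — `<rect>` rectangle, stroke `#ff00ff` → cut (S783, F1118). Machine vertices: (15.61,164.15) → (74.63,164.15) → (74.63,90.43) → (15.61,90.43) → (15.61,164.15). Closed: final G1 returns to the first vertex.

**Shape 2** — `<path>` cubic bezier, stroke `#ff00ff` → cut (S783, F1118). Control points (SVG): P0=(90.30,114.89), P1=(84.57,108.26), P2=(99.84,-13.77), P3=(118.34,12.53); sampled at t=k/8. Machine vertices: (90.30,66.62) → (89.10,74.00) → (89.66,89.11) → (91.78,108.86) → (95.23,130.15) → (99.83,149.90) → (105.35,165.01) → (111.59,172.40) → (118.34,168.98). Open path.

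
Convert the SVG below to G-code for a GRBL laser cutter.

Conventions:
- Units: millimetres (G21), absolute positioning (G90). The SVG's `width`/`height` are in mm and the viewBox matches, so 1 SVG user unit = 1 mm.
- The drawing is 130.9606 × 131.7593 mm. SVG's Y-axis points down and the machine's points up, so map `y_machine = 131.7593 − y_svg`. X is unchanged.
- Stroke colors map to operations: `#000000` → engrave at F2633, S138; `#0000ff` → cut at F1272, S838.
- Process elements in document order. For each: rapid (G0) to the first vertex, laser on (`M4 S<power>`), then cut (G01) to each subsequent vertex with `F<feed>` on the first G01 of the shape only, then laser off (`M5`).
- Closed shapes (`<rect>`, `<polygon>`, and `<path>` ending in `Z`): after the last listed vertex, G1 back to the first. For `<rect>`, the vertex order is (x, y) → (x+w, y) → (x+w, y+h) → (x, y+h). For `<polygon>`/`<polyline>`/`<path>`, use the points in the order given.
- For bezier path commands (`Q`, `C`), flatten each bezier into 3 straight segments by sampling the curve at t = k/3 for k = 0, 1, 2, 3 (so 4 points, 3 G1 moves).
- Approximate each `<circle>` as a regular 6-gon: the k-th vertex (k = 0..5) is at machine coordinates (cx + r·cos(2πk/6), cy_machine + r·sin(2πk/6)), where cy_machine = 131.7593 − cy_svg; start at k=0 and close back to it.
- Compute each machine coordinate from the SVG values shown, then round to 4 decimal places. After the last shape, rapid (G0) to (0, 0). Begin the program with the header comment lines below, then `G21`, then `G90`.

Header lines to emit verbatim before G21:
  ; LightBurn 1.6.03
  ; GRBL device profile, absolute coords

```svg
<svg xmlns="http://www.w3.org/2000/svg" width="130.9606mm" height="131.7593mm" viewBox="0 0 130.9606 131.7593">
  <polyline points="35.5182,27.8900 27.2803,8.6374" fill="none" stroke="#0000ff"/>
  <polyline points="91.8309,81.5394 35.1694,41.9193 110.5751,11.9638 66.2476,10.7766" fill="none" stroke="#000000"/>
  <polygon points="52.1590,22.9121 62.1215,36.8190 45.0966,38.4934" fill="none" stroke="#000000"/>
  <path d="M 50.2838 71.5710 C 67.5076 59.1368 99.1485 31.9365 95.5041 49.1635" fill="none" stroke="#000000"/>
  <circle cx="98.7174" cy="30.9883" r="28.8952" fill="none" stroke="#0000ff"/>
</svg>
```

; LightBurn 1.6.03
; GRBL device profile, absolute coords
G21
G90
G0 X35.5182 Y103.8693
M4 S838
G01 X27.2803 Y123.1219 F1272
M5
G0 X91.8309 Y50.2199
M4 S138
G01 X35.1694 Y89.8400 F2633
G01 X110.5751 Y119.7955
G01 X66.2476 Y120.9827
M5
G0 X52.1590 Y108.8472
M4 S138
G01 X62.1215 Y94.9403 F2633
G01 X45.0966 Y93.2659
G01 X52.1590 Y108.8472
M5
G0 X50.2838 Y60.1883
M4 S138
G01 X70.4725 Y75.3522 F2633
G01 X89.2276 Y87.2060
G01 X95.5041 Y82.5958
M5
G0 X127.6126 Y100.7710
M4 S838
G01 X113.1650 Y125.7950 F1272
G01 X84.2698 Y125.7950
G01 X69.8222 Y100.7710
G01 X84.2698 Y75.7470
G01 X113.1650 Y75.7470
G01 X127.6126 Y100.7710
M5
G0 X0.0000 Y0.0000

Since the viewBox matches the mm dimensions, user units are millimetres directly. The only transform is the Y-flip y_m = 131.7593 − y_svg.

Shape 1 is a line segment drawn with `<polyline>`. Its stroke #0000ff means cut at S838, F1272. After flipping Y the toolpath is (35.5182,103.8693) → (27.2803,123.1219).

Shape 2 is a open polyline drawn with `<polyline>`. Its stroke #000000 means engrave at S138, F2633. After flipping Y the toolpath is (91.8309,50.2199) → (35.1694,89.8400) → (110.5751,119.7955) → (66.2476,120.9827).

Shape 3 is a regular polygon drawn with `<polygon>`. Its stroke #000000 means engrave at S138, F2633. After flipping Y the toolpath is (52.1590,108.8472) → (62.1215,94.9403) → (45.0966,93.2659) → (52.1590,108.8472), returning to the start.

Shape 4 is a cubic bezier drawn with `<path>`. Its stroke #000000 means engrave at S138, F2633. After flipping Y the toolpath is (50.2838,60.1883) → (70.4725,75.3522) → (89.2276,87.2060) → (95.5041,82.5958).

Shape 5 is a circle drawn with `<circle>`. Its stroke #0000ff means cut at S838, F1272. After flipping Y the toolpath is (127.6126,100.7710) → (113.1650,125.7950) → (84.2698,125.7950) → (69.8222,100.7710) → (84.2698,75.7470) → (113.1650,75.7470) → (127.6126,100.7710), returning to the start.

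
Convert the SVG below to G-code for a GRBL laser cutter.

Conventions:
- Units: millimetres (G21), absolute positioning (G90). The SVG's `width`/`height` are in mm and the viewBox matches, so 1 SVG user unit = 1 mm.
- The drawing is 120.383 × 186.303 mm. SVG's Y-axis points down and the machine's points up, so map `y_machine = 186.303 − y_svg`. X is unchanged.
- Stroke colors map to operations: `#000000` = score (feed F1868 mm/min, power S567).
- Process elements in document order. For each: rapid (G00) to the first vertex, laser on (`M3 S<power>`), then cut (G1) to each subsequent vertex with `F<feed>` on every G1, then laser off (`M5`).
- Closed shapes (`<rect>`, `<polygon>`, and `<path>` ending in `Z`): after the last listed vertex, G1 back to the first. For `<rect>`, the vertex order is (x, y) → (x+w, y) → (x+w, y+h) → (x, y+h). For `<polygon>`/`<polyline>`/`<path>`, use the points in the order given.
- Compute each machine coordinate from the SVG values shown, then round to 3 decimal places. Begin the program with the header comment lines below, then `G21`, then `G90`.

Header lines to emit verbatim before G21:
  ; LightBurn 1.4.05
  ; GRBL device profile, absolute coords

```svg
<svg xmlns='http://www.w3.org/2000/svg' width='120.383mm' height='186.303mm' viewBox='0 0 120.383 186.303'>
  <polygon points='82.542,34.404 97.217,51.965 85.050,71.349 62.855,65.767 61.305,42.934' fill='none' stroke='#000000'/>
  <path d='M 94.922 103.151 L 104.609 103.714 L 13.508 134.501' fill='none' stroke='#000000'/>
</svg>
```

; LightBurn 1.4.05
; GRBL device profile, absolute coords
G21
G90
G00 X82.542 Y151.899
M3 S567
G1 X97.217 Y134.338 F1868
G1 X85.050 Y114.954 F1868
G1 X62.855 Y120.536 F1868
G1 X61.305 Y143.369 F1868
G1 X82.542 Y151.899 F1868
M5
G00 X94.922 Y83.152
M3 S567
G1 X104.609 Y82.589 F1868
G1 X13.508 Y51.802 F1868
M5

viewBox `0 0 120.383 186.303` with mm width/height → 1 unit = 1 mm. Flip: y_m = 186.303 − y_svg.

**Shape 1** — `<polygon>` regular polygon, stroke `#000000` → score (S567, F1868). Machine vertices: (82.542,151.899) → (97.217,134.338) → (85.050,114.954) → (62.855,120.536) → (61.305,143.369) → (82.542,151.899). Closed: final G1 returns to the first vertex.

**Shape 2** — `<path>` open polyline, stroke `#000000` → score (S567, F1868). Machine vertices: (94.922,83.152) → (104.609,82.589) → (13.508,51.802). Open path.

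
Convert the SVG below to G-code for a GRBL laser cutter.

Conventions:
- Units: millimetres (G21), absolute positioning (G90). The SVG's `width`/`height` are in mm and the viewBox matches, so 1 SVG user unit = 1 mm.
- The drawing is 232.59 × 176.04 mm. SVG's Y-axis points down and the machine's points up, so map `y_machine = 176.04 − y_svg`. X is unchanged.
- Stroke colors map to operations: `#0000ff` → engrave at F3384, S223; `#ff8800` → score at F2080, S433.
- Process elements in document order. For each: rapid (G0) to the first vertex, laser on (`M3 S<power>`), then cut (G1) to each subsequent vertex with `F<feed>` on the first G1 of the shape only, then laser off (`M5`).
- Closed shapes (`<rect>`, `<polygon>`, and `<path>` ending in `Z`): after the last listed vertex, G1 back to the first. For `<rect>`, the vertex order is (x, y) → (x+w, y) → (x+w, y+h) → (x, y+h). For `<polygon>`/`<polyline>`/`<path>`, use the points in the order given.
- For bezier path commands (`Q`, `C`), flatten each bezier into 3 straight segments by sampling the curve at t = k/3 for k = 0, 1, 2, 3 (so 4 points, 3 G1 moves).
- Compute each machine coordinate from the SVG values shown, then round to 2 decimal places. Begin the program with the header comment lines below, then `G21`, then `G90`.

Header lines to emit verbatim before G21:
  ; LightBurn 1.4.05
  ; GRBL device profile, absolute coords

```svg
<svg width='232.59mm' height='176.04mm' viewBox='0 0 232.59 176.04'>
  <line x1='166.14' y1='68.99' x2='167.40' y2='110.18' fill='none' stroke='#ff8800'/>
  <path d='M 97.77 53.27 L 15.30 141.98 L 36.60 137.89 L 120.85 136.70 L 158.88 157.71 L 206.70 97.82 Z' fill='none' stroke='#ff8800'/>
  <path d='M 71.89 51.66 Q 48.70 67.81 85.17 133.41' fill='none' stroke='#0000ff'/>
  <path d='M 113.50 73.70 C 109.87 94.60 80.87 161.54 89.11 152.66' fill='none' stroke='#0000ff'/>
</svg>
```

viewBox `0 0 232.59 176.04` with mm width/height → 1 unit = 1 mm. Flip: y_m = 176.04 − y_svg.

**Shape 1** — `<line>` line segment, stroke `#ff8800` → score (S433, F2080). Machine vertices: (166.14,107.05) → (167.40,65.86). Open path.

**Shape 2** — `<path>` closed polygon, stroke `#ff8800` → score (S433, F2080). Machine vertices: (97.77,122.77) → (15.30,34.06) → (36.60,38.15) → (120.85,39.34) → (158.88,18.33) → (206.70,78.22) → (97.77,122.77). Closed: final G1 returns to the first vertex.

**Shape 3** — `<path>` quadratic bezier, stroke `#0000ff` → engrave (S223, F3384). Control points (SVG): P0=(71.89,51.66), P1=(48.70,67.81), P2=(85.17,133.41); sampled at t=k/3. Machine vertices: (71.89,124.38) → (63.06,108.12) → (67.49,80.87) → (85.17,42.63). Open path.

**Shape 4** — `<path>` cubic bezier, stroke `#0000ff` → engrave (S223, F3384). Control points (SVG): P0=(113.50,73.70), P1=(109.87,94.60), P2=(80.87,161.54), P3=(89.11,152.66); sampled at t=k/3. Machine vertices: (113.50,102.34) → (103.73,70.61) → (90.96,35.26) → (89.11,23.38). Open path.

; LightBurn 1.4.05
; GRBL device profile, absolute coords
G21
G90
G0 X166.14 Y107.05
M3 S433
G1 X167.40 Y65.86 F2080
M5
G0 X97.77 Y122.77
M3 S433
G1 X15.30 Y34.06 F2080
G1 X36.60 Y38.15
G1 X120.85 Y39.34
G1 X158.88 Y18.33
G1 X206.70 Y78.22
G1 X97.77 Y122.77
M5
G0 X71.89 Y124.38
M3 S223
G1 X63.06 Y108.12 F3384
G1 X67.49 Y80.87
G1 X85.17 Y42.63
M5
G0 X113.50 Y102.34
M3 S223
G1 X103.73 Y70.61 F3384
G1 X90.96 Y35.26
G1 X89.11 Y23.38
M5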